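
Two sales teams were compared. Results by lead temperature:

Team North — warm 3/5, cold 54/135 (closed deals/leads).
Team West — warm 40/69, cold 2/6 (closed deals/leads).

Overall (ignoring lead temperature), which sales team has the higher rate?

Warm: Team North 3/5 = 60.0%, Team West 40/69 = 58.0% → Team North
Cold: Team North 54/135 = 40.0%, Team West 2/6 = 33.3% → Team North
Overall: Team North 57/140 = 40.7%, Team West 42/75 = 56.0% → Team West
(Team North wins every lead group but Team West wins overall — Team North's leads skew toward the low-rate cold group.)

Team West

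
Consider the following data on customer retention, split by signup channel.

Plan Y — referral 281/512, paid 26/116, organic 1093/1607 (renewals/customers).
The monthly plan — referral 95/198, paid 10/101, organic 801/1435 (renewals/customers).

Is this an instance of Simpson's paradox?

Referral: Plan Y 281/512 = 54.9%, the monthly plan 95/198 = 48.0% → Plan Y
Paid: Plan Y 26/116 = 22.4%, the monthly plan 10/101 = 9.9% → Plan Y
Organic: Plan Y 1093/1607 = 68.0%, the monthly plan 801/1435 = 55.8% → Plan Y
Overall: Plan Y 1400/2235 = 62.6%, the monthly plan 906/1734 = 52.2% → Plan Y
Plan Y wins overall and in every signup group — no reversal.

No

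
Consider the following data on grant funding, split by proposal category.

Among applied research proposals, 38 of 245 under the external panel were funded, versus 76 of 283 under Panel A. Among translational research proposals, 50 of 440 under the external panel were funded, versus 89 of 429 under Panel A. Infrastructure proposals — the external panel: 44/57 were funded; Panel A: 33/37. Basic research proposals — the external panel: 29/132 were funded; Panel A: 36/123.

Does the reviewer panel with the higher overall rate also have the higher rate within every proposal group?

Applied research: the external panel 38/245 = 15.5%, Panel A 76/283 = 26.9% → Panel A
Translational research: the external panel 50/440 = 11.4%, Panel A 89/429 = 20.7% → Panel A
Infrastructure: the external panel 44/57 = 77.2%, Panel A 33/37 = 89.2% → Panel A
Basic research: the external panel 29/132 = 22.0%, Panel A 36/123 = 29.3% → Panel A
Overall: the external panel 161/874 = 18.4%, Panel A 234/872 = 26.8% → Panel A
Panel A wins overall and in every proposal group — no reversal.

Yes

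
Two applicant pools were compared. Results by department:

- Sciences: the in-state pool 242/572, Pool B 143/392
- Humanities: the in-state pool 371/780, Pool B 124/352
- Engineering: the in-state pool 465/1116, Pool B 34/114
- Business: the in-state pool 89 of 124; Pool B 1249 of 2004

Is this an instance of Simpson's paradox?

Yes

Sciences: the in-state pool 242/572 = 42.3%, Pool B 143/392 = 36.5% → the in-state pool
Humanities: the in-state pool 371/780 = 47.6%, Pool B 124/352 = 35.2% → the in-state pool
Engineering: the in-state pool 465/1116 = 41.7%, Pool B 34/114 = 29.8% → the in-state pool
Business: the in-state pool 89/124 = 71.8%, Pool B 1249/2004 = 62.3% → the in-state pool
Overall: the in-state pool 1167/2592 = 45.0%, Pool B 1550/2862 = 54.2% → Pool B
The in-state pool wins each department group but Pool B wins overall — the comparison reverses. The in-state pool's applicants skew toward Engineering, which has a lower base rate.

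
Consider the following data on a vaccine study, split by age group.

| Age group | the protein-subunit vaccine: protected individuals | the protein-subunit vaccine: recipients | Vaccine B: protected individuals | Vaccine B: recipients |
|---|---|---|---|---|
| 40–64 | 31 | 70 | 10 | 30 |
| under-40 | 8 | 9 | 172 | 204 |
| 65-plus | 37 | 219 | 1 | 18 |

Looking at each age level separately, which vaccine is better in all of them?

the protein-subunit vaccine

40–64: the protein-subunit vaccine 31/70 = 44.3%, Vaccine B 10/30 = 33.3% → the protein-subunit vaccine
Under-40: the protein-subunit vaccine 8/9 = 88.9%, Vaccine B 172/204 = 84.3% → the protein-subunit vaccine
65-plus: the protein-subunit vaccine 37/219 = 16.9%, Vaccine B 1/18 = 5.6% → the protein-subunit vaccine
The protein-subunit vaccine has the higher rate in all 3 groups.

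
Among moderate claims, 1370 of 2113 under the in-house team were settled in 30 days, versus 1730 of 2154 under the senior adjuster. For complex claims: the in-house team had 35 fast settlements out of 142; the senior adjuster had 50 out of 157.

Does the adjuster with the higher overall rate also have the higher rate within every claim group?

Yes

Moderate: the in-house team 1370/2113 = 64.8%, the senior adjuster 1730/2154 = 80.3% → the senior adjuster
Complex: the in-house team 35/142 = 24.6%, the senior adjuster 50/157 = 31.8% → the senior adjuster
Overall: the in-house team 1405/2255 = 62.3%, the senior adjuster 1780/2311 = 77.0% → the senior adjuster
The senior adjuster wins overall and in every claim group — no reversal.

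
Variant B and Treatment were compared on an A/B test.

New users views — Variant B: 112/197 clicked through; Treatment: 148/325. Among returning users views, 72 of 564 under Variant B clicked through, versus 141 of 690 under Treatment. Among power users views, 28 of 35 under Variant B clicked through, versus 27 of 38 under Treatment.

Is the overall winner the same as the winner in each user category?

No

New users: Variant B 112/197 = 56.9%, Treatment 148/325 = 45.5% → Variant B
Returning users: Variant B 72/564 = 12.8%, Treatment 141/690 = 20.4% → Treatment
Power users: Variant B 28/35 = 80.0%, Treatment 27/38 = 71.1% → Variant B
Overall: Variant B 212/796 = 26.6%, Treatment 316/1053 = 30.0% → Treatment
Neither sweeps: Variant B wins 2 of 3 groups, Treatment wins 1. Treatment wins overall but not every group — no Simpson reversal.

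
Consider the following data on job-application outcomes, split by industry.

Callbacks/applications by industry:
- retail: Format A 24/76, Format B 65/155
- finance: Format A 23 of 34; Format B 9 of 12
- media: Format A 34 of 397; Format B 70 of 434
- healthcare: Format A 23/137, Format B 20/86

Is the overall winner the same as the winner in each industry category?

Yes

Retail: Format A 24/76 = 31.6%, Format B 65/155 = 41.9% → Format B
Finance: Format A 23/34 = 67.6%, Format B 9/12 = 75.0% → Format B
Media: Format A 34/397 = 8.6%, Format B 70/434 = 16.1% → Format B
Healthcare: Format A 23/137 = 16.8%, Format B 20/86 = 23.3% → Format B
Overall: Format A 104/644 = 16.1%, Format B 164/687 = 23.9% → Format B
Format B wins overall and in every industry group — no reversal.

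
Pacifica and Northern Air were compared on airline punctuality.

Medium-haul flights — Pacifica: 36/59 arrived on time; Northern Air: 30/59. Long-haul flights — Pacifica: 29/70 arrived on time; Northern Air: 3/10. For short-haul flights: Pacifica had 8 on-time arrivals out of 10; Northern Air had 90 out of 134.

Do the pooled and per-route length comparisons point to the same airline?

No

Medium-haul: Pacifica 36/59 = 61.0%, Northern Air 30/59 = 50.8% → Pacifica
Long-haul: Pacifica 29/70 = 41.4%, Northern Air 3/10 = 30.0% → Pacifica
Short-haul: Pacifica 8/10 = 80.0%, Northern Air 90/134 = 67.2% → Pacifica
Overall: Pacifica 73/139 = 52.5%, Northern Air 123/203 = 60.6% → Northern Air
Pacifica wins each route group but Northern Air wins overall — the comparison reverses. Pacifica's flights skew toward long-haul, which has a lower base rate.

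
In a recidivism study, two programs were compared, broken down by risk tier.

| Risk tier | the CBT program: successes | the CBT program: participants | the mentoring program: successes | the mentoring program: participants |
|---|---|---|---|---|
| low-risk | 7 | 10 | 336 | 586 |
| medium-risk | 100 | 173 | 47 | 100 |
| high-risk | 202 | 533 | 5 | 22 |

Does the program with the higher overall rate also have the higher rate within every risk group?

No

Low-risk: the CBT program 7/10 = 70.0%, the mentoring program 336/586 = 57.3% → the CBT program
Medium-risk: the CBT program 100/173 = 57.8%, the mentoring program 47/100 = 47.0% → the CBT program
High-risk: the CBT program 202/533 = 37.9%, the mentoring program 5/22 = 22.7% → the CBT program
Overall: the CBT program 309/716 = 43.2%, the mentoring program 388/708 = 54.8% → the mentoring program
The CBT program wins each risk group but the mentoring program wins overall — the comparison reverses. The CBT program's participants skew toward high-risk, which has a lower base rate.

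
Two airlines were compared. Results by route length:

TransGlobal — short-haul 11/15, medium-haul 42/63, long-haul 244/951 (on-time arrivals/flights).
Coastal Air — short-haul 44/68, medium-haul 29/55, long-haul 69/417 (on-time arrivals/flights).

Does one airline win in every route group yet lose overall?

No

Short-haul: TransGlobal 11/15 = 73.3%, Coastal Air 44/68 = 64.7% → TransGlobal
Medium-haul: TransGlobal 42/63 = 66.7%, Coastal Air 29/55 = 52.7% → TransGlobal
Long-haul: TransGlobal 244/951 = 25.7%, Coastal Air 69/417 = 16.5% → TransGlobal
Overall: TransGlobal 297/1029 = 28.9%, Coastal Air 142/540 = 26.3% → TransGlobal
TransGlobal wins overall and in every route group — no reversal.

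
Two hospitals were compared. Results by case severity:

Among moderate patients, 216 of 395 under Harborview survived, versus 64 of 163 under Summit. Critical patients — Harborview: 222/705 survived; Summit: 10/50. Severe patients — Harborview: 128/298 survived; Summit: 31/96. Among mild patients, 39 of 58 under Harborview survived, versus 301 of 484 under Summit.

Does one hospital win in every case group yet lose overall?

Moderate: Harborview 216/395 = 54.7%, Summit 64/163 = 39.3% → Harborview
Critical: Harborview 222/705 = 31.5%, Summit 10/50 = 20.0% → Harborview
Severe: Harborview 128/298 = 43.0%, Summit 31/96 = 32.3% → Harborview
Mild: Harborview 39/58 = 67.2%, Summit 301/484 = 62.2% → Harborview
Overall: Harborview 605/1456 = 41.6%, Summit 406/793 = 51.2% → Summit
Harborview wins each case group but Summit wins overall — the comparison reverses. Harborview's patients skew toward critical, which has a lower base rate.

Yes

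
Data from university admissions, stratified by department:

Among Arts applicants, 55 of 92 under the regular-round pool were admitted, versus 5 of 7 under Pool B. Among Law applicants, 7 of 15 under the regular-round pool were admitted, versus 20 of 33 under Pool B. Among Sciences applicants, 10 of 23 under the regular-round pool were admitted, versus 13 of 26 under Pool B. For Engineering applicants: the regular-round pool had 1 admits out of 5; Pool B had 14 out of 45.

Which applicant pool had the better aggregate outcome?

the regular-round pool

Arts: the regular-round pool 55/92 = 59.8%, Pool B 5/7 = 71.4% → Pool B
Law: the regular-round pool 7/15 = 46.7%, Pool B 20/33 = 60.6% → Pool B
Sciences: the regular-round pool 10/23 = 43.5%, Pool B 13/26 = 50.0% → Pool B
Engineering: the regular-round pool 1/5 = 20.0%, Pool B 14/45 = 31.1% → Pool B
Overall: the regular-round pool 73/135 = 54.1%, Pool B 52/111 = 46.8% → the regular-round pool
(Pool B wins every department group but the regular-round pool wins overall — Pool B's applicants skew toward the low-rate Engineering group.)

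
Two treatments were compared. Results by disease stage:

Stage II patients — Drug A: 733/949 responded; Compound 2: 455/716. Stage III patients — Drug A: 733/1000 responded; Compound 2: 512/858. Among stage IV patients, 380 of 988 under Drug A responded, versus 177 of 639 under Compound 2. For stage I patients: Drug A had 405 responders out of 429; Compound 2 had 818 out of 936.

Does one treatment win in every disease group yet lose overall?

Stage II: Drug A 733/949 = 77.2%, Compound 2 455/716 = 63.5% → Drug A
Stage III: Drug A 733/1000 = 73.3%, Compound 2 512/858 = 59.7% → Drug A
Stage IV: Drug A 380/988 = 38.5%, Compound 2 177/639 = 27.7% → Drug A
Stage I: Drug A 405/429 = 94.4%, Compound 2 818/936 = 87.4% → Drug A
Overall: Drug A 2251/3366 = 66.9%, Compound 2 1962/3149 = 62.3% → Drug A
Drug A wins overall and in every disease group — no reversal.

No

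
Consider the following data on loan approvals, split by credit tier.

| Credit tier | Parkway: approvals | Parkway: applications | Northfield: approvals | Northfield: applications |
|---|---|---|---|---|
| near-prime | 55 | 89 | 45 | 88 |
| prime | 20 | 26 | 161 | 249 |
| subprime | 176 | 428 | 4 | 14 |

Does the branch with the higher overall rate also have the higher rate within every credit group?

No

Near-prime: Parkway 55/89 = 61.8%, Northfield 45/88 = 51.1% → Parkway
Prime: Parkway 20/26 = 76.9%, Northfield 161/249 = 64.7% → Parkway
Subprime: Parkway 176/428 = 41.1%, Northfield 4/14 = 28.6% → Parkway
Overall: Parkway 251/543 = 46.2%, Northfield 210/351 = 59.8% → Northfield
Parkway wins each credit group but Northfield wins overall — the comparison reverses. Parkway's applications skew toward subprime, which has a lower base rate.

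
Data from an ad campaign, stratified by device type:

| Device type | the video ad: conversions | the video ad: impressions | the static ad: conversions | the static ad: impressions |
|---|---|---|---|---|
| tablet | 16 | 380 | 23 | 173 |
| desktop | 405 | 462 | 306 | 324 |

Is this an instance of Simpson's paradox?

Tablet: the video ad 16/380 = 4.2%, the static ad 23/173 = 13.3% → the static ad
Desktop: the video ad 405/462 = 87.7%, the static ad 306/324 = 94.4% → the static ad
Overall: the video ad 421/842 = 50.0%, the static ad 329/497 = 66.2% → the static ad
The static ad wins overall and in every device group — no reversal.

No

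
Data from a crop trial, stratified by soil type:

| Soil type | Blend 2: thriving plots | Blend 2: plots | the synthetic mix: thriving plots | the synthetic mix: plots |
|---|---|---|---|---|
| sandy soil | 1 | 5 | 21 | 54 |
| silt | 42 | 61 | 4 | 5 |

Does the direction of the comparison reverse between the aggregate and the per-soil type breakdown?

Sandy soil: Blend 2 1/5 = 20.0%, the synthetic mix 21/54 = 38.9% → the synthetic mix
Silt: Blend 2 42/61 = 68.9%, the synthetic mix 4/5 = 80.0% → the synthetic mix
Overall: Blend 2 43/66 = 65.2%, the synthetic mix 25/59 = 42.4% → Blend 2
The synthetic mix wins each soil group but Blend 2 wins overall — the comparison reverses. The synthetic mix's plots skew toward sandy soil, which has a lower base rate.

Yes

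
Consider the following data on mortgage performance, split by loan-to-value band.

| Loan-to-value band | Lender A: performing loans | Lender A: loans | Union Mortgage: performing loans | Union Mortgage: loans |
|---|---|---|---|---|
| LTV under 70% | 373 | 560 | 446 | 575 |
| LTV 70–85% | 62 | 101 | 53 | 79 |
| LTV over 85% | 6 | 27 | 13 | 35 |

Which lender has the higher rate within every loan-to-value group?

LTV under 70%: Lender A 373/560 = 66.6%, Union Mortgage 446/575 = 77.6% → Union Mortgage
LTV 70–85%: Lender A 62/101 = 61.4%, Union Mortgage 53/79 = 67.1% → Union Mortgage
LTV over 85%: Lender A 6/27 = 22.2%, Union Mortgage 13/35 = 37.1% → Union Mortgage
Union Mortgage has the higher rate in all 3 groups.

Union Mortgage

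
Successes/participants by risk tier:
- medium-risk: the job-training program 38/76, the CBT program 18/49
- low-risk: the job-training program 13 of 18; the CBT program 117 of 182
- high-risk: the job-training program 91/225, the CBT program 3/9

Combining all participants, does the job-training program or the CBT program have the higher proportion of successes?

Medium-risk: the job-training program 38/76 = 50.0%, the CBT program 18/49 = 36.7% → the job-training program
Low-risk: the job-training program 13/18 = 72.2%, the CBT program 117/182 = 64.3% → the job-training program
High-risk: the job-training program 91/225 = 40.4%, the CBT program 3/9 = 33.3% → the job-training program
Overall: the job-training program 142/319 = 44.5%, the CBT program 138/240 = 57.5% → the CBT program
(The job-training program wins every risk group but the CBT program wins overall — the job-training program's participants skew toward the low-rate high-risk group.)

the CBT program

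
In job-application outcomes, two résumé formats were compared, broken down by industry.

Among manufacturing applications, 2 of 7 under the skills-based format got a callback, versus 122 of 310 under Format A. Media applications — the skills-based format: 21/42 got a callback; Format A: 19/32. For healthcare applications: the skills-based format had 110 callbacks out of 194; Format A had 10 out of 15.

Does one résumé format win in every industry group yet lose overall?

Yes

Manufacturing: the skills-based format 2/7 = 28.6%, Format A 122/310 = 39.4% → Format A
Media: the skills-based format 21/42 = 50.0%, Format A 19/32 = 59.4% → Format A
Healthcare: the skills-based format 110/194 = 56.7%, Format A 10/15 = 66.7% → Format A
Overall: the skills-based format 133/243 = 54.7%, Format A 151/357 = 42.3% → the skills-based format
Format A wins each industry group but the skills-based format wins overall — the comparison reverses. Format A's applications skew toward manufacturing, which has a lower base rate.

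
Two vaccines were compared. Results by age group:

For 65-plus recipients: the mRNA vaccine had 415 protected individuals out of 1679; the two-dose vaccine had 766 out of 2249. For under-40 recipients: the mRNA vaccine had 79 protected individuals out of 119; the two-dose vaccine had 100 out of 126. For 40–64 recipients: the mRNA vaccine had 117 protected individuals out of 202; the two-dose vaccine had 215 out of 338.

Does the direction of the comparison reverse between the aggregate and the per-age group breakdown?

No

65-plus: the mRNA vaccine 415/1679 = 24.7%, the two-dose vaccine 766/2249 = 34.1% → the two-dose vaccine
Under-40: the mRNA vaccine 79/119 = 66.4%, the two-dose vaccine 100/126 = 79.4% → the two-dose vaccine
40–64: the mRNA vaccine 117/202 = 57.9%, the two-dose vaccine 215/338 = 63.6% → the two-dose vaccine
Overall: the mRNA vaccine 611/2000 = 30.6%, the two-dose vaccine 1081/2713 = 39.8% → the two-dose vaccine
The two-dose vaccine wins overall and in every age group — no reversal.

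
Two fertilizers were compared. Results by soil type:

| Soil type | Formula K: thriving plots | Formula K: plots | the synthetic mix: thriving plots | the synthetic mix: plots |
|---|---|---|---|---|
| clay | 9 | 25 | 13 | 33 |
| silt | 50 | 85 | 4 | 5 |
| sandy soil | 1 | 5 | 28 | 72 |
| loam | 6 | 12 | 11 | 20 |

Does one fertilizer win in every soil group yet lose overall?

Yes

Clay: Formula K 9/25 = 36.0%, the synthetic mix 13/33 = 39.4% → the synthetic mix
Silt: Formula K 50/85 = 58.8%, the synthetic mix 4/5 = 80.0% → the synthetic mix
Sandy soil: Formula K 1/5 = 20.0%, the synthetic mix 28/72 = 38.9% → the synthetic mix
Loam: Formula K 6/12 = 50.0%, the synthetic mix 11/20 = 55.0% → the synthetic mix
Overall: Formula K 66/127 = 52.0%, the synthetic mix 56/130 = 43.1% → Formula K
The synthetic mix wins each soil group but Formula K wins overall — the comparison reverses. The synthetic mix's plots skew toward sandy soil, which has a lower base rate.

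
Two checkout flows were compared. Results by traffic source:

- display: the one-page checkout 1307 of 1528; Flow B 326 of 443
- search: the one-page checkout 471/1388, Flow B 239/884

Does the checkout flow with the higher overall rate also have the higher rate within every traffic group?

Yes

Display: the one-page checkout 1307/1528 = 85.5%, Flow B 326/443 = 73.6% → the one-page checkout
Search: the one-page checkout 471/1388 = 33.9%, Flow B 239/884 = 27.0% → the one-page checkout
Overall: the one-page checkout 1778/2916 = 61.0%, Flow B 565/1327 = 42.6% → the one-page checkout
The one-page checkout wins overall and in every traffic group — no reversal.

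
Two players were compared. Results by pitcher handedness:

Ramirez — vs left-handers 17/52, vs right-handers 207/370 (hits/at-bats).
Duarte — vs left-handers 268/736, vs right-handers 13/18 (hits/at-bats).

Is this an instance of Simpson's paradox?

Yes

Vs left-handers: Ramirez 17/52 = 32.7%, Duarte 268/736 = 36.4% → Duarte
Vs right-handers: Ramirez 207/370 = 55.9%, Duarte 13/18 = 72.2% → Duarte
Overall: Ramirez 224/422 = 53.1%, Duarte 281/754 = 37.3% → Ramirez
Duarte wins each pitcher group but Ramirez wins overall — the comparison reverses. Duarte's at-bats skew toward vs left-handers, which has a lower base rate.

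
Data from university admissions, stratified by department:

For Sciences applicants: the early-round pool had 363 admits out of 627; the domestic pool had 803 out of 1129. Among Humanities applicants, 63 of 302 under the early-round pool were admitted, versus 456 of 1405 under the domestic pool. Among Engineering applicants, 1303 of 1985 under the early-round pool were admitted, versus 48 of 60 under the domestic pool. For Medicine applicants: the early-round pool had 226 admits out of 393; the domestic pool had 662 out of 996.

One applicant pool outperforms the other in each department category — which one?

the domestic pool

Sciences: the early-round pool 363/627 = 57.9%, the domestic pool 803/1129 = 71.1% → the domestic pool
Humanities: the early-round pool 63/302 = 20.9%, the domestic pool 456/1405 = 32.5% → the domestic pool
Engineering: the early-round pool 1303/1985 = 65.6%, the domestic pool 48/60 = 80.0% → the domestic pool
Medicine: the early-round pool 226/393 = 57.5%, the domestic pool 662/996 = 66.5% → the domestic pool
The domestic pool has the higher rate in all 4 groups.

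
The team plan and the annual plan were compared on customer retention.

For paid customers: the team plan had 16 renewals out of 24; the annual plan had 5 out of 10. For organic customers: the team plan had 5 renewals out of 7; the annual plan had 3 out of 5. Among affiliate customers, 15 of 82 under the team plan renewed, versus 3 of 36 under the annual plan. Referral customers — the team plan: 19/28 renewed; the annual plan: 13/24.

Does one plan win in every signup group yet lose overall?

Paid: the team plan 16/24 = 66.7%, the annual plan 5/10 = 50.0% → the team plan
Organic: the team plan 5/7 = 71.4%, the annual plan 3/5 = 60.0% → the team plan
Affiliate: the team plan 15/82 = 18.3%, the annual plan 3/36 = 8.3% → the team plan
Referral: the team plan 19/28 = 67.9%, the annual plan 13/24 = 54.2% → the team plan
Overall: the team plan 55/141 = 39.0%, the annual plan 24/75 = 32.0% → the team plan
The team plan wins overall and in every signup group — no reversal.

No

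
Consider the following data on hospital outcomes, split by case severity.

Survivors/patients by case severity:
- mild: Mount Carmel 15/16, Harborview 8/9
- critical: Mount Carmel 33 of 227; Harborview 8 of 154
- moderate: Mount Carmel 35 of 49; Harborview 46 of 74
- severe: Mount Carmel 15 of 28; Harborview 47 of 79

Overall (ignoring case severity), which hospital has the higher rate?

Mild: Mount Carmel 15/16 = 93.8%, Harborview 8/9 = 88.9% → Mount Carmel
Critical: Mount Carmel 33/227 = 14.5%, Harborview 8/154 = 5.2% → Mount Carmel
Moderate: Mount Carmel 35/49 = 71.4%, Harborview 46/74 = 62.2% → Mount Carmel
Severe: Mount Carmel 15/28 = 53.6%, Harborview 47/79 = 59.5% → Harborview
Overall: Mount Carmel 98/320 = 30.6%, Harborview 109/316 = 34.5% → Harborview
(Neither sweeps every case group, but Harborview has the higher pooled rate.)

Harborview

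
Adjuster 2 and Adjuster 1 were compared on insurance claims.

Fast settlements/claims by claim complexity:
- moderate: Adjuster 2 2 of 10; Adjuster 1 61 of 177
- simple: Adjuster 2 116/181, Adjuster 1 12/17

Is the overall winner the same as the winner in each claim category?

No

Moderate: Adjuster 2 2/10 = 20.0%, Adjuster 1 61/177 = 34.5% → Adjuster 1
Simple: Adjuster 2 116/181 = 64.1%, Adjuster 1 12/17 = 70.6% → Adjuster 1
Overall: Adjuster 2 118/191 = 61.8%, Adjuster 1 73/194 = 37.6% → Adjuster 2
Adjuster 1 wins each claim group but Adjuster 2 wins overall — the comparison reverses. Adjuster 1's claims skew toward moderate, which has a lower base rate.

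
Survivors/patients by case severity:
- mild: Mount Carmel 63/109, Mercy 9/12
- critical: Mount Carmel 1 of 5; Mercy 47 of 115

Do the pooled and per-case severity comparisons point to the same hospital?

Mild: Mount Carmel 63/109 = 57.8%, Mercy 9/12 = 75.0% → Mercy
Critical: Mount Carmel 1/5 = 20.0%, Mercy 47/115 = 40.9% → Mercy
Overall: Mount Carmel 64/114 = 56.1%, Mercy 56/127 = 44.1% → Mount Carmel
Mercy wins each case group but Mount Carmel wins overall — the comparison reverses. Mercy's patients skew toward critical, which has a lower base rate.

No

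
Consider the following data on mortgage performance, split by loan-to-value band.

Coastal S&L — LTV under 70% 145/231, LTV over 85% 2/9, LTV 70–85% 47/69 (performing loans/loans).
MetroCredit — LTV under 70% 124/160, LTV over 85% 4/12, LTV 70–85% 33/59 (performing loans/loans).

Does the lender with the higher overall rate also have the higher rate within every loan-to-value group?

LTV under 70%: Coastal S&L 145/231 = 62.8%, MetroCredit 124/160 = 77.5% → MetroCredit
LTV over 85%: Coastal S&L 2/9 = 22.2%, MetroCredit 4/12 = 33.3% → MetroCredit
LTV 70–85%: Coastal S&L 47/69 = 68.1%, MetroCredit 33/59 = 55.9% → Coastal S&L
Overall: Coastal S&L 194/309 = 62.8%, MetroCredit 161/231 = 69.7% → MetroCredit
Neither sweeps: Coastal S&L wins 1 of 3 groups, MetroCredit wins 2. MetroCredit wins overall but not every group — no Simpson reversal.

No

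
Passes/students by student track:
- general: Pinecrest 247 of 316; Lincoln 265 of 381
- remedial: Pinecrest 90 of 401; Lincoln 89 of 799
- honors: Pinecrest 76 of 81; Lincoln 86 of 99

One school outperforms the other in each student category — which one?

General: Pinecrest 247/316 = 78.2%, Lincoln 265/381 = 69.6% → Pinecrest
Remedial: Pinecrest 90/401 = 22.4%, Lincoln 89/799 = 11.1% → Pinecrest
Honors: Pinecrest 76/81 = 93.8%, Lincoln 86/99 = 86.9% → Pinecrest
Pinecrest has the higher rate in all 3 groups.

Pinecrest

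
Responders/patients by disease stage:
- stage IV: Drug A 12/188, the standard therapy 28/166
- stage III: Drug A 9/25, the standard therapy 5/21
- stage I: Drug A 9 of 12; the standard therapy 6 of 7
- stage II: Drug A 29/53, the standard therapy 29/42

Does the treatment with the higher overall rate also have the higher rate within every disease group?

Stage IV: Drug A 12/188 = 6.4%, the standard therapy 28/166 = 16.9% → the standard therapy
Stage III: Drug A 9/25 = 36.0%, the standard therapy 5/21 = 23.8% → Drug A
Stage I: Drug A 9/12 = 75.0%, the standard therapy 6/7 = 85.7% → the standard therapy
Stage II: Drug A 29/53 = 54.7%, the standard therapy 29/42 = 69.0% → the standard therapy
Overall: Drug A 59/278 = 21.2%, the standard therapy 68/236 = 28.8% → the standard therapy
Neither sweeps: Drug A wins 1 of 4 groups, the standard therapy wins 3. The standard therapy wins overall but not every group — no Simpson reversal.

No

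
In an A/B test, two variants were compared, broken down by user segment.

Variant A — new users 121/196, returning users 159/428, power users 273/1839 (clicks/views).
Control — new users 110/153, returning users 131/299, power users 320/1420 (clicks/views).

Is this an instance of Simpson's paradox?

No

New users: Variant A 121/196 = 61.7%, Control 110/153 = 71.9% → Control
Returning users: Variant A 159/428 = 37.1%, Control 131/299 = 43.8% → Control
Power users: Variant A 273/1839 = 14.8%, Control 320/1420 = 22.5% → Control
Overall: Variant A 553/2463 = 22.5%, Control 561/1872 = 30.0% → Control
Control wins overall and in every user group — no reversal.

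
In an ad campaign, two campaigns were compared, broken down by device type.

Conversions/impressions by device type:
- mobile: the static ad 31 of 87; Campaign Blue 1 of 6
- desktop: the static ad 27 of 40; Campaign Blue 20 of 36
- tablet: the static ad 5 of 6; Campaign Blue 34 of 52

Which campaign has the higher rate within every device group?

the static ad

Mobile: the static ad 31/87 = 35.6%, Campaign Blue 1/6 = 16.7% → the static ad
Desktop: the static ad 27/40 = 67.5%, Campaign Blue 20/36 = 55.6% → the static ad
Tablet: the static ad 5/6 = 83.3%, Campaign Blue 34/52 = 65.4% → the static ad
The static ad has the higher rate in all 3 groups.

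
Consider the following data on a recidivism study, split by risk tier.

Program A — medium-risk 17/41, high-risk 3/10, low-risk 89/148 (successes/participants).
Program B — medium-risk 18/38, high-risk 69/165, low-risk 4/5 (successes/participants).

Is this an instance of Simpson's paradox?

Medium-risk: Program A 17/41 = 41.5%, Program B 18/38 = 47.4% → Program B
High-risk: Program A 3/10 = 30.0%, Program B 69/165 = 41.8% → Program B
Low-risk: Program A 89/148 = 60.1%, Program B 4/5 = 80.0% → Program B
Overall: Program A 109/199 = 54.8%, Program B 91/208 = 43.8% → Program A
Program B wins each risk group but Program A wins overall — the comparison reverses. Program B's participants skew toward high-risk, which has a lower base rate.

Yes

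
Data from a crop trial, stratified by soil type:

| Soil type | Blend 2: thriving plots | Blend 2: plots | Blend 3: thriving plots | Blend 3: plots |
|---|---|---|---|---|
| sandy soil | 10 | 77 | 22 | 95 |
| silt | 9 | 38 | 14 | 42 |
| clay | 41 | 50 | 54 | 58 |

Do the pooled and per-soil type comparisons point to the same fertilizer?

Yes

Sandy soil: Blend 2 10/77 = 13.0%, Blend 3 22/95 = 23.2% → Blend 3
Silt: Blend 2 9/38 = 23.7%, Blend 3 14/42 = 33.3% → Blend 3
Clay: Blend 2 41/50 = 82.0%, Blend 3 54/58 = 93.1% → Blend 3
Overall: Blend 2 60/165 = 36.4%, Blend 3 90/195 = 46.2% → Blend 3
Blend 3 wins overall and in every soil group — no reversal.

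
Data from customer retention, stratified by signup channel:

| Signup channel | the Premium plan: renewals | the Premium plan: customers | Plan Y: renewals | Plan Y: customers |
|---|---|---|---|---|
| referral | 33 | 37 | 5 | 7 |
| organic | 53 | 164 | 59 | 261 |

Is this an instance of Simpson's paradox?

Referral: the Premium plan 33/37 = 89.2%, Plan Y 5/7 = 71.4% → the Premium plan
Organic: the Premium plan 53/164 = 32.3%, Plan Y 59/261 = 22.6% → the Premium plan
Overall: the Premium plan 86/201 = 42.8%, Plan Y 64/268 = 23.9% → the Premium plan
The Premium plan wins overall and in every signup group — no reversal.

No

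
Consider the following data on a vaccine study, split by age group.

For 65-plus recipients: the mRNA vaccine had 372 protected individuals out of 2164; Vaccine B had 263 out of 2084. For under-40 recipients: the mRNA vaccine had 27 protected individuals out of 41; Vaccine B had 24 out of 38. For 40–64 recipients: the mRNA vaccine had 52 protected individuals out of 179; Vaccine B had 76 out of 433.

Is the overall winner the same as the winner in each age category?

65-plus: the mRNA vaccine 372/2164 = 17.2%, Vaccine B 263/2084 = 12.6% → the mRNA vaccine
Under-40: the mRNA vaccine 27/41 = 65.9%, Vaccine B 24/38 = 63.2% → the mRNA vaccine
40–64: the mRNA vaccine 52/179 = 29.1%, Vaccine B 76/433 = 17.6% → the mRNA vaccine
Overall: the mRNA vaccine 451/2384 = 18.9%, Vaccine B 363/2555 = 14.2% → the mRNA vaccine
The mRNA vaccine wins overall and in every age group — no reversal.

Yes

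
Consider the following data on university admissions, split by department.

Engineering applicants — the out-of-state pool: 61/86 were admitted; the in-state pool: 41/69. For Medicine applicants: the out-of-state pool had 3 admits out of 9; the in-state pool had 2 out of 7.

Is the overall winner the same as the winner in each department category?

Engineering: the out-of-state pool 61/86 = 70.9%, the in-state pool 41/69 = 59.4% → the out-of-state pool
Medicine: the out-of-state pool 3/9 = 33.3%, the in-state pool 2/7 = 28.6% → the out-of-state pool
Overall: the out-of-state pool 64/95 = 67.4%, the in-state pool 43/76 = 56.6% → the out-of-state pool
The out-of-state pool wins overall and in every department group — no reversal.

Yes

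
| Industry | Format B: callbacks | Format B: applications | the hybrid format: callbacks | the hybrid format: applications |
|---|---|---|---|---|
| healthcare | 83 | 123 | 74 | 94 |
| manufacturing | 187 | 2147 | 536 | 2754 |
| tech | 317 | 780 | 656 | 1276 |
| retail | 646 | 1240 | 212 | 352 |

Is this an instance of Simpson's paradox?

No

Healthcare: Format B 83/123 = 67.5%, the hybrid format 74/94 = 78.7% → the hybrid format
Manufacturing: Format B 187/2147 = 8.7%, the hybrid format 536/2754 = 19.5% → the hybrid format
Tech: Format B 317/780 = 40.6%, the hybrid format 656/1276 = 51.4% → the hybrid format
Retail: Format B 646/1240 = 52.1%, the hybrid format 212/352 = 60.2% → the hybrid format
Overall: Format B 1233/4290 = 28.7%, the hybrid format 1478/4476 = 33.0% → the hybrid format
The hybrid format wins overall and in every industry group — no reversal.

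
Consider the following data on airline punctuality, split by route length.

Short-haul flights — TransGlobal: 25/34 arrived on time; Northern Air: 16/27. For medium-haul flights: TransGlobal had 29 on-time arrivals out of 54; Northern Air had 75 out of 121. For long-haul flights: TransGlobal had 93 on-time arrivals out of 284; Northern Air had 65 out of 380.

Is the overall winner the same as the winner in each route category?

No

Short-haul: TransGlobal 25/34 = 73.5%, Northern Air 16/27 = 59.3% → TransGlobal
Medium-haul: TransGlobal 29/54 = 53.7%, Northern Air 75/121 = 62.0% → Northern Air
Long-haul: TransGlobal 93/284 = 32.7%, Northern Air 65/380 = 17.1% → TransGlobal
Overall: TransGlobal 147/372 = 39.5%, Northern Air 156/528 = 29.5% → TransGlobal
Neither sweeps: TransGlobal wins 2 of 3 groups, Northern Air wins 1. TransGlobal wins overall but not every group — no Simpson reversal.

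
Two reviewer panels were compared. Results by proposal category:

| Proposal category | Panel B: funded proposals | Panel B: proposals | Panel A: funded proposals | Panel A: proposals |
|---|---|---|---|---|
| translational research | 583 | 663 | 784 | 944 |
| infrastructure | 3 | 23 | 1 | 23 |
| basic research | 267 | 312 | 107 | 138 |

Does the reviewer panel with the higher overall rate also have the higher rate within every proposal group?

Yes

Translational research: Panel B 583/663 = 87.9%, Panel A 784/944 = 83.1% → Panel B
Infrastructure: Panel B 3/23 = 13.0%, Panel A 1/23 = 4.3% → Panel B
Basic research: Panel B 267/312 = 85.6%, Panel A 107/138 = 77.5% → Panel B
Overall: Panel B 853/998 = 85.5%, Panel A 892/1105 = 80.7% → Panel B
Panel B wins overall and in every proposal group — no reversal.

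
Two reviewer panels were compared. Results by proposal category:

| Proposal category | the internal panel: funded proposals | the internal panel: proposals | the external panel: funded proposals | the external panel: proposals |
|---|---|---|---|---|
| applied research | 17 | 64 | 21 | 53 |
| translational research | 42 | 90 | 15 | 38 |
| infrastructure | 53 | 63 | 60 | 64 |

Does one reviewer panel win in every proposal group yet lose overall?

Applied research: the internal panel 17/64 = 26.6%, the external panel 21/53 = 39.6% → the external panel
Translational research: the internal panel 42/90 = 46.7%, the external panel 15/38 = 39.5% → the internal panel
Infrastructure: the internal panel 53/63 = 84.1%, the external panel 60/64 = 93.8% → the external panel
Overall: the internal panel 112/217 = 51.6%, the external panel 96/155 = 61.9% → the external panel
Neither sweeps: the internal panel wins 1 of 3 groups, the external panel wins 2. The external panel wins overall but not every group — no Simpson reversal.

No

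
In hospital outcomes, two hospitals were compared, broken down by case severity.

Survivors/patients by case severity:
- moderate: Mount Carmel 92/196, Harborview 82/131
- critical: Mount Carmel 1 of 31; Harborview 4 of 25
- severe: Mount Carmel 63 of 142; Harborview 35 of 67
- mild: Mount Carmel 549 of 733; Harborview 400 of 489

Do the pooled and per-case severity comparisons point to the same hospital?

Moderate: Mount Carmel 92/196 = 46.9%, Harborview 82/131 = 62.6% → Harborview
Critical: Mount Carmel 1/31 = 3.2%, Harborview 4/25 = 16.0% → Harborview
Severe: Mount Carmel 63/142 = 44.4%, Harborview 35/67 = 52.2% → Harborview
Mild: Mount Carmel 549/733 = 74.9%, Harborview 400/489 = 81.8% → Harborview
Overall: Mount Carmel 705/1102 = 64.0%, Harborview 521/712 = 73.2% → Harborview
Harborview wins overall and in every case group — no reversal.

Yes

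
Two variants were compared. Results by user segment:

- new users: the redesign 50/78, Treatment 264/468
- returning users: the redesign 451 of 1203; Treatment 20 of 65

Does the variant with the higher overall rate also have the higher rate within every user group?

No

New users: the redesign 50/78 = 64.1%, Treatment 264/468 = 56.4% → the redesign
Returning users: the redesign 451/1203 = 37.5%, Treatment 20/65 = 30.8% → the redesign
Overall: the redesign 501/1281 = 39.1%, Treatment 284/533 = 53.3% → Treatment
The redesign wins each user group but Treatment wins overall — the comparison reverses. The redesign's views skew toward returning users, which has a lower base rate.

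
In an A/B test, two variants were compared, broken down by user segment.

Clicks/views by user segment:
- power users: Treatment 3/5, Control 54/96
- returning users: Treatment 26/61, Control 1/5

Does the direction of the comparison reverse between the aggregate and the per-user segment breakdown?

Power users: Treatment 3/5 = 60.0%, Control 54/96 = 56.2% → Treatment
Returning users: Treatment 26/61 = 42.6%, Control 1/5 = 20.0% → Treatment
Overall: Treatment 29/66 = 43.9%, Control 55/101 = 54.5% → Control
Treatment wins each user group but Control wins overall — the comparison reverses. Treatment's views skew toward returning users, which has a lower base rate.

Yes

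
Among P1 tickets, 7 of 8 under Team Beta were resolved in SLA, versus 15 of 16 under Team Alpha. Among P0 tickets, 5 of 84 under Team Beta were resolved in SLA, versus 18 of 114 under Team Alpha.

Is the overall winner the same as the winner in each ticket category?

Yes

P1: Team Beta 7/8 = 87.5%, Team Alpha 15/16 = 93.8% → Team Alpha
P0: Team Beta 5/84 = 6.0%, Team Alpha 18/114 = 15.8% → Team Alpha
Overall: Team Beta 12/92 = 13.0%, Team Alpha 33/130 = 25.4% → Team Alpha
Team Alpha wins overall and in every ticket group — no reversal.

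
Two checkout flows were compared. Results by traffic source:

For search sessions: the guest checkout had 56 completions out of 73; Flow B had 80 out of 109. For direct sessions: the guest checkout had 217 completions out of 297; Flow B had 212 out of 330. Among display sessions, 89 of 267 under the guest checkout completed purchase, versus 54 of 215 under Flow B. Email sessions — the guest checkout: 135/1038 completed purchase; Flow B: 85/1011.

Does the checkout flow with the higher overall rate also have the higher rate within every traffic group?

Search: the guest checkout 56/73 = 76.7%, Flow B 80/109 = 73.4% → the guest checkout
Direct: the guest checkout 217/297 = 73.1%, Flow B 212/330 = 64.2% → the guest checkout
Display: the guest checkout 89/267 = 33.3%, Flow B 54/215 = 25.1% → the guest checkout
Email: the guest checkout 135/1038 = 13.0%, Flow B 85/1011 = 8.4% → the guest checkout
Overall: the guest checkout 497/1675 = 29.7%, Flow B 431/1665 = 25.9% → the guest checkout
The guest checkout wins overall and in every traffic group — no reversal.

Yes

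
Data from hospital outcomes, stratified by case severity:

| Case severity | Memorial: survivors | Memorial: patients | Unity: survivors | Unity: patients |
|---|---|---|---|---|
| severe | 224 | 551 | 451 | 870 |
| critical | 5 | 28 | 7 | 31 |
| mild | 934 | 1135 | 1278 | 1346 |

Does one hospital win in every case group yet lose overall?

Severe: Memorial 224/551 = 40.7%, Unity 451/870 = 51.8% → Unity
Critical: Memorial 5/28 = 17.9%, Unity 7/31 = 22.6% → Unity
Mild: Memorial 934/1135 = 82.3%, Unity 1278/1346 = 94.9% → Unity
Overall: Memorial 1163/1714 = 67.9%, Unity 1736/2247 = 77.3% → Unity
Unity wins overall and in every case group — no reversal.

No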